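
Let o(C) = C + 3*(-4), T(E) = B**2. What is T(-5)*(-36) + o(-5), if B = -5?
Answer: -917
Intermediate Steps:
T(E) = 25 (T(E) = (-5)**2 = 25)
o(C) = -12 + C (o(C) = C - 12 = -12 + C)
T(-5)*(-36) + o(-5) = 25*(-36) + (-12 - 5) = -900 - 17 = -917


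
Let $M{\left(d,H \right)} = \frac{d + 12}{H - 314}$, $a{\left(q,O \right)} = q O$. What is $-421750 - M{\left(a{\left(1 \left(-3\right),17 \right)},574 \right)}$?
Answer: $- \frac{8434997}{20} \approx -4.2175 \cdot 10^{5}$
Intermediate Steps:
$a{\left(q,O \right)} = O q$
$M{\left(d,H \right)} = \frac{12 + d}{-314 + H}$
$-421750 - M{\left(a{\left(1 \left(-3\right),17 \right)},574 \right)} = -421750 - \frac{12 + 17 \cdot 1 \left(-3\right)}{-314 + 574} = -421750 - \frac{12 + 17 \left(-3\right)}{260} = -421750 - \frac{12 - 51}{260} = -421750 - \frac{1}{260} \left(-39\right) = -421750 - - \frac{3}{20} = -421750 + \frac{3}{20} = - \frac{8434997}{20}$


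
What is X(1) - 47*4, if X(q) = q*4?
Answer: -184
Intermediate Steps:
X(q) = 4*q
X(1) - 47*4 = 4*1 - 47*4 = 4 - 188 = -184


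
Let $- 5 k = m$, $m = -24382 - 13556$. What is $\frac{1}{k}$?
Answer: $\frac{5}{37938} \approx 0.00013179$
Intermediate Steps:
$m = -37938$
$k = \frac{37938}{5}$ ($k = \left(- \frac{1}{5}\right) \left(-37938\right) = \frac{37938}{5} \approx 7587.6$)
$\frac{1}{k} = \frac{1}{\frac{37938}{5}} = \frac{5}{37938}$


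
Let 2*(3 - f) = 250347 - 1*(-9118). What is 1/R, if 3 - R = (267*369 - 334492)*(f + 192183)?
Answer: 2/29474179889 ≈ 6.7856e-11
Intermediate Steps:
f = -259459/2 (f = 3 - (250347 - 1*(-9118))/2 = 3 - (250347 + 9118)/2 = 3 - 1/2*259465 = 3 - 259465/2 = -259459/2 ≈ -1.2973e+5)
R = 29474179889/2 (R = 3 - (267*369 - 334492)*(-259459/2 + 192183) = 3 - (98523 - 334492)*124907/2 = 3 - (-235969)*124907/2 = 3 - 1*(-29474179883/2) = 3 + 29474179883/2 = 29474179889/2 ≈ 1.4737e+10)
1/R = 1/(29474179889/2) = 2/29474179889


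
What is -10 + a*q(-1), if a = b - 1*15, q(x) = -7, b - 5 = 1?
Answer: 53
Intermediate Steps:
b = 6 (b = 5 + 1 = 6)
a = -9 (a = 6 - 1*15 = 6 - 15 = -9)
-10 + a*q(-1) = -10 - 9*(-7) = -10 + 63 = 53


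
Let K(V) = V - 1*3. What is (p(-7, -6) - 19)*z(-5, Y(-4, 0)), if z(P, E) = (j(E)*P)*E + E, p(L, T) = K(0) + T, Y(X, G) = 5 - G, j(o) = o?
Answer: 3360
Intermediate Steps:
K(V) = -3 + V (K(V) = V - 3 = -3 + V)
p(L, T) = -3 + T (p(L, T) = (-3 + 0) + T = -3 + T)
z(P, E) = E + P*E**2 (z(P, E) = (E*P)*E + E = P*E**2 + E = E + P*E**2)
(p(-7, -6) - 19)*z(-5, Y(-4, 0)) = ((-3 - 6) - 19)*((5 - 1*0)*(1 + (5 - 1*0)*(-5))) = (-9 - 19)*((5 + 0)*(1 + (5 + 0)*(-5))) = -140*(1 + 5*(-5)) = -140*(1 - 25) = -140*(-24) = -28*(-120) = 3360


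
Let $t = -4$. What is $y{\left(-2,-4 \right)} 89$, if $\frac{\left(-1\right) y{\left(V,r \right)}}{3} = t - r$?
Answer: $0$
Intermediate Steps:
$y{\left(V,r \right)} = 12 + 3 r$ ($y{\left(V,r \right)} = - 3 \left(-4 - r\right) = 12 + 3 r$)
$y{\left(-2,-4 \right)} 89 = \left(12 + 3 \left(-4\right)\right) 89 = \left(12 - 12\right) 89 = 0 \cdot 89 = 0$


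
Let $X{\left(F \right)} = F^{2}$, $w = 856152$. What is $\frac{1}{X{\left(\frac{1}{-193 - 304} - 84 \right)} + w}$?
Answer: $\frac{247009}{213220228369} \approx 1.1585 \cdot 10^{-6}$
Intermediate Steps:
$\frac{1}{X{\left(\frac{1}{-193 - 304} - 84 \right)} + w} = \frac{1}{\left(\frac{1}{-193 - 304} - 84\right)^{2} + 856152} = \frac{1}{\left(\frac{1}{-497} - 84\right)^{2} + 856152} = \frac{1}{\left(- \frac{1}{497} - 84\right)^{2} + 856152} = \frac{1}{\left(- \frac{41749}{497}\right)^{2} + 856152} = \frac{1}{\frac{1742979001}{247009} + 856152} = \frac{1}{\frac{213220228369}{247009}} = \frac{247009}{213220228369}$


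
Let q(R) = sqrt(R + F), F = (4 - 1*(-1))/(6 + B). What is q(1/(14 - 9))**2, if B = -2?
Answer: 29/20 ≈ 1.4500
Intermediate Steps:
F = 5/4 (F = (4 - 1*(-1))/(6 - 2) = (4 + 1)/4 = 5*(1/4) = 5/4 ≈ 1.2500)
q(R) = sqrt(5/4 + R) (q(R) = sqrt(R + 5/4) = sqrt(5/4 + R))
q(1/(14 - 9))**2 = (sqrt(5 + 4/(14 - 9))/2)**2 = (sqrt(5 + 4/5)/2)**2 = (sqrt(29/5)/2)**2 = ((sqrt(145)/5)/2)**2 = (sqrt(145)/10)**2 = 29/20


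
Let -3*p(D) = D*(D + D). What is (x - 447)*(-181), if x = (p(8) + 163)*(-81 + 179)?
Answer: -6160697/3 ≈ -2.0536e+6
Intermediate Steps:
p(D) = -2*D**2/3 (p(D) = -D*(D + D)/3 = -D*2*D/3 = -2*D**2/3)
x = 35378/3 (x = (-2/3*8**2 + 163)*(-81 + 179) = (-2/3*64 + 163)*98 = (-128/3 + 163)*98 = (361/3)*98 = 35378/3 ≈ 11793.)
(x - 447)*(-181) = (35378/3 - 447)*(-181) = (34037/3)*(-181) = -6160697/3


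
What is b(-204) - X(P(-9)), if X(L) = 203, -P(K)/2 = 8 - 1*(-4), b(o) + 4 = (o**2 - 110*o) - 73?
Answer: 63776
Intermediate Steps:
b(o) = -77 + o**2 - 110*o (b(o) = -4 + ((o**2 - 110*o) - 73) = -4 + (-73 + o**2 - 110*o) = -77 + o**2 - 110*o)
P(K) = -24 (P(K) = -2*(8 - 1*(-4)) = -2*(8 + 4) = -2*12 = -24)
b(-204) - X(P(-9)) = (-77 + (-204)**2 - 110*(-204)) - 1*203 = (-77 + 41616 + 22440) - 203 = 63979 - 203 = 63776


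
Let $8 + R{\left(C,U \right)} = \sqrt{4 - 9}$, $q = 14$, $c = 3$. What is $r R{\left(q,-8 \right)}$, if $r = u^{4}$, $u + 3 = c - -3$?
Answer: $-648 + 81 i \sqrt{5} \approx -648.0 + 181.12 i$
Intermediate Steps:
$u = 3$ ($u = -3 + \left(3 - -3\right) = -3 + \left(3 + 3\right) = -3 + 6 = 3$)
$R{\left(C,U \right)} = -8 + i \sqrt{5}$ ($R{\left(C,U \right)} = -8 + \sqrt{4 - 9} = -8 + \sqrt{-5} = -8 + i \sqrt{5}$)
$r = 81$ ($r = 3^{4} = 81$)
$r R{\left(q,-8 \right)} = 81 \left(-8 + i \sqrt{5}\right) = -648 + 81 i \sqrt{5}$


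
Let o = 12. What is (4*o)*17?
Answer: 816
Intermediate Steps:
(4*o)*17 = (4*12)*17 = 48*17 = 816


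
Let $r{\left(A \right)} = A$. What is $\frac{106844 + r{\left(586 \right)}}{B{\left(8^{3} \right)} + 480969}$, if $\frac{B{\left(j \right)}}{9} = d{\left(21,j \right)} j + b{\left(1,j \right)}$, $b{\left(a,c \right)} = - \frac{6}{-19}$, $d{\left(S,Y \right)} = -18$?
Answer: $\frac{680390}{2520843} \approx 0.26991$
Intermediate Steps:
$b{\left(a,c \right)} = \frac{6}{19}$ ($b{\left(a,c \right)} = \left(-6\right) \left(- \frac{1}{19}\right) = \frac{6}{19}$)
$B{\left(j \right)} = \frac{54}{19} - 162 j$ ($B{\left(j \right)} = 9 \left(- 18 j + \frac{6}{19}\right) = 9 \left(\frac{6}{19} - 18 j\right) = \frac{54}{19} - 162 j$)
$\frac{106844 + r{\left(586 \right)}}{B{\left(8^{3} \right)} + 480969} = \frac{106844 + 586}{\left(\frac{54}{19} - 162 \cdot 8^{3}\right) + 480969} = \frac{107430}{\left(\frac{54}{19} - 82944\right) + 480969} = \frac{107430}{- \frac{1575882}{19} + 480969} = \frac{107430}{\frac{7562529}{19}} = 107430 \cdot \frac{19}{7562529} = \frac{680390}{2520843}$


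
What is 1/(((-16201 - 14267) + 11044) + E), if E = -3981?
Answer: -1/23405 ≈ -4.2726e-5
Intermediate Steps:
1/(((-16201 - 14267) + 11044) + E) = 1/(((-16201 - 14267) + 11044) - 3981) = 1/((-30468 + 11044) - 3981) = 1/(-19424 - 3981) = 1/(-23405) = -1/23405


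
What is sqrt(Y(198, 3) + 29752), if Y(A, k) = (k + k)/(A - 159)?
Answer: sqrt(5028114)/13 ≈ 172.49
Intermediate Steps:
Y(A, k) = 2*k/(-159 + A) (Y(A, k) = (2*k)/(-159 + A) = 2*k/(-159 + A))
sqrt(Y(198, 3) + 29752) = sqrt(2*3/(-159 + 198) + 29752) = sqrt(2*3/39 + 29752) = sqrt(2*3*(1/39) + 29752) = sqrt(2/13 + 29752) = sqrt(386778/13) = sqrt(5028114)/13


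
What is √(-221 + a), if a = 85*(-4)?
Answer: I*√561 ≈ 23.685*I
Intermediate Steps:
a = -340
√(-221 + a) = √(-221 - 340) = √(-561) = I*√561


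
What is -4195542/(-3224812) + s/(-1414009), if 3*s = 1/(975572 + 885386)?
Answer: 4140073831037127070/3182177599751307399 ≈ 1.3010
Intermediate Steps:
s = 1/5582874 (s = 1/(3*(975572 + 885386)) = (1/3)/1860958 = (1/3)*(1/1860958) = 1/5582874 ≈ 1.7912e-7)
-4195542/(-3224812) + s/(-1414009) = -4195542/(-3224812) + (1/5582874)/(-1414009) = -4195542*(-1/3224812) + (1/5582874)*(-1/1414009) = 2097771/1612406 - 1/7894234081866 = 4140073831037127070/3182177599751307399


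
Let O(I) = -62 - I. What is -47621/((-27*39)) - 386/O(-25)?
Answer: 2168435/38961 ≈ 55.657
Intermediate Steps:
-47621/((-27*39)) - 386/O(-25) = -47621/((-27*39)) - 386/(-62 - 1*(-25)) = -47621/(-1053) - 386/(-62 + 25) = -47621*(-1/1053) - 386/(-37) = 47621/1053 - 386*(-1/37) = 47621/1053 + 386/37 = 2168435/38961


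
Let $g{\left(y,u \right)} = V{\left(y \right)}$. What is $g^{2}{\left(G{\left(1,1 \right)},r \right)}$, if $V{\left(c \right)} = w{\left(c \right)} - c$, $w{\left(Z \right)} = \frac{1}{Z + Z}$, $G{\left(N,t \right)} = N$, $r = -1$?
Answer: $\frac{1}{4} \approx 0.25$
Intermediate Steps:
$w{\left(Z \right)} = \frac{1}{2 Z}$
$V{\left(c \right)} = \frac{1}{2 c} - c$
$g{\left(y,u \right)} = \frac{1}{2 y} - y$
$g^{2}{\left(G{\left(1,1 \right)},r \right)} = \left(\frac{1}{2 \cdot 1} - 1\right)^{2} = \left(\frac{1}{2} \cdot 1 - 1\right)^{2} = \left(\frac{1}{2} - 1\right)^{2} = \left(- \frac{1}{2}\right)^{2} = \frac{1}{4}$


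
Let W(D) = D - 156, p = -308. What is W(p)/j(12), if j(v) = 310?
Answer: -232/155 ≈ -1.4968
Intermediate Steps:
W(D) = -156 + D
W(p)/j(12) = (-156 - 308)/310 = -464*1/310 = -232/155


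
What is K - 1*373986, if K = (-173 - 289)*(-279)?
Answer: -245088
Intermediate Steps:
K = 128898 (K = -462*(-279) = 128898)
K - 1*373986 = 128898 - 1*373986 = 128898 - 373986 = -245088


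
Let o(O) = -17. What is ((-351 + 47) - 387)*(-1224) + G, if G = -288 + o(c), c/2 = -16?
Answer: 845479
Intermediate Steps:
c = -32 (c = 2*(-16) = -32)
G = -305 (G = -288 - 17 = -305)
((-351 + 47) - 387)*(-1224) + G = ((-351 + 47) - 387)*(-1224) - 305 = (-304 - 387)*(-1224) - 305 = -691*(-1224) - 305 = 845784 - 305 = 845479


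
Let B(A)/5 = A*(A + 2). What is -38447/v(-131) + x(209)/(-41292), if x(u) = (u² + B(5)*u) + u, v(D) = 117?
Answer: -177440881/536796 ≈ -330.56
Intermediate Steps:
B(A) = 5*A*(2 + A) (B(A) = 5*(A*(A + 2)) = 5*(A*(2 + A)) = 5*A*(2 + A))
x(u) = u² + 176*u (x(u) = (u² + (5*5*(2 + 5))*u) + u = (u² + (5*5*7)*u) + u = (u² + 175*u) + u = u² + 176*u)
-38447/v(-131) + x(209)/(-41292) = -38447/117 + (209*(176 + 209))/(-41292) = -38447*1/117 + (209*385)*(-1/41292) = -38447/117 + 80465*(-1/41292) = -38447/117 - 80465/41292 = -177440881/536796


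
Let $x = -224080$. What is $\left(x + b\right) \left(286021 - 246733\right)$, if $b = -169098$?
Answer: $-15447177264$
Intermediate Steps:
$\left(x + b\right) \left(286021 - 246733\right) = \left(-224080 - 169098\right) \left(286021 - 246733\right) = \left(-393178\right) 39288 = -15447177264$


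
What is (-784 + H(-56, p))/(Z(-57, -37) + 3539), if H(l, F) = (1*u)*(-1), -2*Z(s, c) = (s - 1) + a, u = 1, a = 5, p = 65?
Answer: -1570/7131 ≈ -0.22017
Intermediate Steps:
Z(s, c) = -2 - s/2 (Z(s, c) = -((s - 1) + 5)/2 = -((-1 + s) + 5)/2 = -(4 + s)/2 = -2 - s/2)
H(l, F) = -1 (H(l, F) = (1*1)*(-1) = 1*(-1) = -1)
(-784 + H(-56, p))/(Z(-57, -37) + 3539) = (-784 - 1)/((-2 - ½*(-57)) + 3539) = -785/((-2 + 57/2) + 3539) = -785/(53/2 + 3539) = -785/7131/2 = -785*2/7131 = -1570/7131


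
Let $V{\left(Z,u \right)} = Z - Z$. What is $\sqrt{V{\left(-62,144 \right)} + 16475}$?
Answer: $5 \sqrt{659} \approx 128.35$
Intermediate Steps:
$V{\left(Z,u \right)} = 0$
$\sqrt{V{\left(-62,144 \right)} + 16475} = \sqrt{0 + 16475} = \sqrt{16475} = 5 \sqrt{659}$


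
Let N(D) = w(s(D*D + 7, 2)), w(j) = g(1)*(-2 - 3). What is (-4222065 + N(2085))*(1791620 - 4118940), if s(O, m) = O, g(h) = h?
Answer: 9826107952400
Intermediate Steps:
w(j) = -5 (w(j) = 1*(-2 - 3) = 1*(-5) = -5)
N(D) = -5
(-4222065 + N(2085))*(1791620 - 4118940) = (-4222065 - 5)*(1791620 - 4118940) = -4222070*(-2327320) = 9826107952400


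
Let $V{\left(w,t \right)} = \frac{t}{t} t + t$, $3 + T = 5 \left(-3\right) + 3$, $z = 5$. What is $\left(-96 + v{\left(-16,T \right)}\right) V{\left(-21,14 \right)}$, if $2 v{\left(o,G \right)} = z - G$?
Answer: $-2408$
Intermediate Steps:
$T = -15$ ($T = -3 + \left(5 \left(-3\right) + 3\right) = -3 + \left(-15 + 3\right) = -3 - 12 = -15$)
$v{\left(o,G \right)} = \frac{5}{2} - \frac{G}{2}$ ($v{\left(o,G \right)} = \frac{5 - G}{2} = \frac{5}{2} - \frac{G}{2}$)
$V{\left(w,t \right)} = 2 t$ ($V{\left(w,t \right)} = 1 t + t = t + t = 2 t$)
$\left(-96 + v{\left(-16,T \right)}\right) V{\left(-21,14 \right)} = \left(-96 + \left(\frac{5}{2} - - \frac{15}{2}\right)\right) 2 \cdot 14 = \left(-96 + \left(\frac{5}{2} + \frac{15}{2}\right)\right) 28 = \left(-96 + 10\right) 28 = \left(-86\right) 28 = -2408$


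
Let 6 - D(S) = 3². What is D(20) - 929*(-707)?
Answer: 656800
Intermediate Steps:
D(S) = -3 (D(S) = 6 - 1*3² = 6 - 1*9 = 6 - 9 = -3)
D(20) - 929*(-707) = -3 - 929*(-707) = -3 + 656803 = 656800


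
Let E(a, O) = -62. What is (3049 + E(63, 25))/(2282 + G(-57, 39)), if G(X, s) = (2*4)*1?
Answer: 2987/2290 ≈ 1.3044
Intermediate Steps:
G(X, s) = 8 (G(X, s) = 8*1 = 8)
(3049 + E(63, 25))/(2282 + G(-57, 39)) = (3049 - 62)/(2282 + 8) = 2987/2290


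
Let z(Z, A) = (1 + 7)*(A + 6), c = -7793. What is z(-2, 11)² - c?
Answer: 26289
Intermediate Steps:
z(Z, A) = 48 + 8*A (z(Z, A) = 8*(6 + A) = 48 + 8*A)
z(-2, 11)² - c = (48 + 8*11)² - 1*(-7793) = (48 + 88)² + 7793 = 136² + 7793 = 18496 + 7793 = 26289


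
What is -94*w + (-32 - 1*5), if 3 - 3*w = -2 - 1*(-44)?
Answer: 1185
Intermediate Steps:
w = -13 (w = 1 - (-2 - 1*(-44))/3 = 1 - (-2 + 44)/3 = 1 - ⅓*42 = 1 - 14 = -13)
-94*w + (-32 - 1*5) = -94*(-13) + (-32 - 1*5) = 1222 + (-32 - 5) = 1222 - 37 = 1185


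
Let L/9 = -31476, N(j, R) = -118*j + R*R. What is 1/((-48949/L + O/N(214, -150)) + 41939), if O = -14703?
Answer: 4532544/190115361841 ≈ 2.3841e-5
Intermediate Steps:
N(j, R) = R**2 - 118*j (N(j, R) = -118*j + R**2 = R**2 - 118*j)
L = -283284 (L = 9*(-31476) = -283284)
1/((-48949/L + O/N(214, -150)) + 41939) = 1/((-48949/(-283284) - 14703/((-150)**2 - 118*214)) + 41939) = 1/((-48949*(-1/283284) - 14703/(22500 - 25252)) + 41939) = 1/((48949/283284 - 14703/(-2752)) + 41939) = 1/((48949/283284 - 14703*(-1/2752)) + 41939) = 1/((48949/283284 + 14703/2752) + 41939) = 1/(24999025/4532544 + 41939) = 1/(190115361841/4532544) = 4532544/190115361841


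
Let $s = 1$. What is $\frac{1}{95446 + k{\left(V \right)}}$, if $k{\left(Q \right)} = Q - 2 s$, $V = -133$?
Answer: $\frac{1}{95311} \approx 1.0492 \cdot 10^{-5}$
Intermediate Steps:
$k{\left(Q \right)} = -2 + Q$ ($k{\left(Q \right)} = Q - 2 = -2 + Q$)
$\frac{1}{95446 + k{\left(V \right)}} = \frac{1}{95446 - 135} = \frac{1}{95311}$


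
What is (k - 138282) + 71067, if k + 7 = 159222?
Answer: 92000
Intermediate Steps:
k = 159215 (k = -7 + 159222 = 159215)
(k - 138282) + 71067 = (159215 - 138282) + 71067 = 20933 + 71067 = 92000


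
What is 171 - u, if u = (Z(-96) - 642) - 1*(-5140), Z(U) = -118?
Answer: -4209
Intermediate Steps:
u = 4380 (u = (-118 - 642) - 1*(-5140) = -760 + 5140 = 4380)
171 - u = 171 - 1*4380 = 171 - 4380 = -4209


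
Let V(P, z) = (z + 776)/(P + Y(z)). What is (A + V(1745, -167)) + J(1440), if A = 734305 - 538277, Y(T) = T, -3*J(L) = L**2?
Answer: -260460269/526 ≈ -4.9517e+5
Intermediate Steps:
J(L) = -L**2/3
V(P, z) = (776 + z)/(P + z) (V(P, z) = (z + 776)/(P + z) = (776 + z)/(P + z))
A = 196028
(A + V(1745, -167)) + J(1440) = (196028 + (776 - 167)/(1745 - 167)) - 1/3*1440**2 = (196028 + 609/1578) - 1/3*2073600 = (196028 + (1/1578)*609) - 691200 = (196028 + 203/526) - 691200 = 103110931/526 - 691200 = -260460269/526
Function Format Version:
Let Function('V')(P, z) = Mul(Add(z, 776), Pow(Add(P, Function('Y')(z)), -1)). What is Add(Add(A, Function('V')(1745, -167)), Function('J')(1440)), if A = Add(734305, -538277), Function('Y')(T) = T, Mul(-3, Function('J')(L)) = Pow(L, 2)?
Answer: Rational(-260460269, 526) ≈ -4.9517e+5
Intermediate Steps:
Function('J')(L) = Mul(Rational(-1, 3), Pow(L, 2))
Function('V')(P, z) = Mul(Pow(Add(P, z), -1), Add(776, z)) (Function('V')(P, z) = Mul(Add(z, 776), Pow(Add(P, z), -1)) = Mul(Add(776, z), Pow(Add(P, z), -1)) = Mul(Pow(Add(P, z), -1), Add(776, z)))
A = 196028
Add(Add(A, Function('V')(1745, -167)), Function('J')(1440)) = Add(Add(196028, Mul(Pow(Add(1745, -167), -1), Add(776, -167))), Mul(Rational(-1, 3), Pow(1440, 2))) = Add(Add(196028, Mul(Pow(1578, -1), 609)), Mul(Rational(-1, 3), 2073600)) = Add(Add(196028, Mul(Rational(1, 1578), 609)), -691200) = Add(Add(196028, Rational(203, 526)), -691200) = Add(Rational(103110931, 526), -691200) = Rational(-260460269, 526)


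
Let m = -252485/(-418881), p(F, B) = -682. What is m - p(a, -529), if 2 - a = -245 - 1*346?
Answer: 285929327/418881 ≈ 682.60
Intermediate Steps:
a = 593 (a = 2 - (-245 - 1*346) = 2 - (-245 - 346) = 2 - 1*(-591) = 2 + 591 = 593)
m = 252485/418881 (m = -252485*(-1/418881) = 252485/418881 ≈ 0.60276)
m - p(a, -529) = 252485/418881 - 1*(-682) = 252485/418881 + 682 = 285929327/418881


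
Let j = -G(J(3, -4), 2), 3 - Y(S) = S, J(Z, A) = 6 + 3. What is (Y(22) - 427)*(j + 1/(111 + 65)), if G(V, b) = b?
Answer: 78273/88 ≈ 889.47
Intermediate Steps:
J(Z, A) = 9
Y(S) = 3 - S
j = -2 (j = -1*2 = -2)
(Y(22) - 427)*(j + 1/(111 + 65)) = ((3 - 1*22) - 427)*(-2 + 1/(111 + 65)) = ((3 - 22) - 427)*(-2 + 1/176) = (-19 - 427)*(-2 + 1/176) = -446*(-351/176) = 78273/88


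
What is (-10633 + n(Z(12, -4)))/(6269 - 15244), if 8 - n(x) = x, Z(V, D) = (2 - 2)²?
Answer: 425/359 ≈ 1.1838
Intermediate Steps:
Z(V, D) = 0 (Z(V, D) = 0² = 0)
n(x) = 8 - x
(-10633 + n(Z(12, -4)))/(6269 - 15244) = (-10633 + (8 - 1*0))/(6269 - 15244) = (-10633 + (8 + 0))/(-8975) = (-10633 + 8)*(-1/8975) = -10625*(-1/8975) = 425/359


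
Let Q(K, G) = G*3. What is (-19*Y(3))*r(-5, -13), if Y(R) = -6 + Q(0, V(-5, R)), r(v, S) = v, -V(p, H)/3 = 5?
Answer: -4845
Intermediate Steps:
V(p, H) = -15 (V(p, H) = -3*5 = -15)
Q(K, G) = 3*G
Y(R) = -51 (Y(R) = -6 + 3*(-15) = -6 - 45 = -51)
(-19*Y(3))*r(-5, -13) = -19*(-51)*(-5) = 969*(-5) = -4845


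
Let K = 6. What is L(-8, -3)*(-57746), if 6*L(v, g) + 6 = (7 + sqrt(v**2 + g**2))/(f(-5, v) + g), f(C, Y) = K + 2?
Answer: 664079/15 - 28873*sqrt(73)/15 ≈ 27826.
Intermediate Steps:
f(C, Y) = 8 (f(C, Y) = 6 + 2 = 8)
L(v, g) = -1 + (7 + sqrt(g**2 + v**2))/(6*(8 + g)) (L(v, g) = -1 + ((7 + sqrt(v**2 + g**2))/(8 + g))/6 = -1 + ((7 + sqrt(g**2 + v**2))/(8 + g))/6 = -1 + (7 + sqrt(g**2 + v**2))/(6*(8 + g)))
L(-8, -3)*(-57746) = ((-41 + sqrt((-3)**2 + (-8)**2) - 6*(-3))/(6*(8 - 3)))*(-57746) = ((1/6)*(-41 + sqrt(9 + 64) + 18)/5)*(-57746) = ((1/6)*(1/5)*(-41 + sqrt(73) + 18))*(-57746) = ((1/6)*(1/5)*(-23 + sqrt(73)))*(-57746) = (-23/30 + sqrt(73)/30)*(-57746) = 664079/15 - 28873*sqrt(73)/15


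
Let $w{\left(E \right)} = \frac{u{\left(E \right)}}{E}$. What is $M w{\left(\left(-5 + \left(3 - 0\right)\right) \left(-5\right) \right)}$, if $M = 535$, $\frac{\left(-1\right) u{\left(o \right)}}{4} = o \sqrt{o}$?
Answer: $- 2140 \sqrt{10} \approx -6767.3$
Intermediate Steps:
$u{\left(o \right)} = - 4 o^{\frac{3}{2}}$ ($u{\left(o \right)} = - 4 o \sqrt{o} = - 4 o^{\frac{3}{2}}$)
$w{\left(E \right)} = - 4 \sqrt{E}$ ($w{\left(E \right)} = \frac{\left(-4\right) E^{\frac{3}{2}}}{E} = - 4 \sqrt{E}$)
$M w{\left(\left(-5 + \left(3 - 0\right)\right) \left(-5\right) \right)} = 535 \left(- 4 \sqrt{\left(-5 + \left(3 - 0\right)\right) \left(-5\right)}\right) = 535 \left(- 4 \sqrt{\left(-5 + \left(3 + 0\right)\right) \left(-5\right)}\right) = 535 \left(- 4 \sqrt{\left(-5 + 3\right) \left(-5\right)}\right) = 535 \left(- 4 \sqrt{\left(-2\right) \left(-5\right)}\right) = 535 \left(- 4 \sqrt{10}\right) = - 2140 \sqrt{10}$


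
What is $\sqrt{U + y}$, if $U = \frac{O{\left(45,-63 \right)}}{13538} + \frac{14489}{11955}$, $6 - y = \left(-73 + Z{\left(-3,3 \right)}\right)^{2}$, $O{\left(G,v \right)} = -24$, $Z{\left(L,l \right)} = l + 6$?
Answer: $\frac{i \sqrt{26775832023617809755}}{80923395} \approx 63.944 i$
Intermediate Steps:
$Z{\left(L,l \right)} = 6 + l$
$y = -4090$ ($y = 6 - \left(-73 + \left(6 + 3\right)\right)^{2} = 6 - \left(-73 + 9\right)^{2} = 6 - \left(-64\right)^{2} = 6 - 4096 = -4090$)
$U = \frac{97932581}{80923395}$ ($U = - \frac{24}{13538} + \frac{14489}{11955} = \left(-24\right) \frac{1}{13538} + 14489 \cdot \frac{1}{11955} = - \frac{12}{6769} + \frac{14489}{11955} = \frac{97932581}{80923395} \approx 1.2102$)
$\sqrt{U + y} = \sqrt{\frac{97932581}{80923395} - 4090} = \sqrt{- \frac{330878752969}{80923395}} = \frac{i \sqrt{26775832023617809755}}{80923395}$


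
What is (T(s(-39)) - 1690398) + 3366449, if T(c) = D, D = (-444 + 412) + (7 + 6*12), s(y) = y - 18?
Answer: 1676098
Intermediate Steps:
s(y) = -18 + y
D = 47 (D = -32 + (7 + 72) = -32 + 79 = 47)
T(c) = 47
(T(s(-39)) - 1690398) + 3366449 = (47 - 1690398) + 3366449 = -1690351 + 3366449 = 1676098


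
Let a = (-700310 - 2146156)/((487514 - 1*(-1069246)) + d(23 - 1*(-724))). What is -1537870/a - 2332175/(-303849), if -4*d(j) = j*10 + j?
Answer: 795281826025735/946793484 ≈ 8.3997e+5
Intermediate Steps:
d(j) = -11*j/4 (d(j) = -(j*10 + j)/4 = -(10*j + j)/4 = -11*j/4)
a = -3795288/2072941 (a = (-700310 - 2146156)/((487514 - 1*(-1069246)) - 11*(23 - 1*(-724))/4) = -2846466/((487514 + 1069246) - 11*(23 + 724)/4) = -2846466/(1556760 - 11/4*747) = -2846466/(1556760 - 8217/4) = -2846466/6218823/4 = -2846466*4/6218823 = -3795288/2072941 ≈ -1.8309)
-1537870/a - 2332175/(-303849) = -1537870/(-3795288/2072941) - 2332175/(-303849) = -1537870*(-2072941/3795288) - 2332175*(-1/303849) = 54964030615/65436 + 2332175/303849 = 795281826025735/946793484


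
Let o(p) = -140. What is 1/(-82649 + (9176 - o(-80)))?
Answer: -1/73333 ≈ -1.3636e-5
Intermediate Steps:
1/(-82649 + (9176 - o(-80))) = 1/(-82649 + (9176 - 1*(-140))) = 1/(-82649 + (9176 + 140)) = 1/(-82649 + 9316) = 1/(-73333) = -1/73333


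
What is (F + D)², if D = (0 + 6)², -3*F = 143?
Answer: 1225/9 ≈ 136.11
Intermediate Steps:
F = -143/3 (F = -⅓*143 = -143/3 ≈ -47.667)
D = 36 (D = 6² = 36)
(F + D)² = (-143/3 + 36)² = (-35/3)² = 1225/9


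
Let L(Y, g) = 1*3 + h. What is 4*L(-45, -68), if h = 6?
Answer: 36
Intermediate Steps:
L(Y, g) = 9 (L(Y, g) = 1*3 + 6 = 3 + 6 = 9)
4*L(-45, -68) = 4*9 = 36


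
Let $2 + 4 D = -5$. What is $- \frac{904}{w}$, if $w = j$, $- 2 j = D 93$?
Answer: $- \frac{7232}{651} \approx -11.109$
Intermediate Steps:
$D = - \frac{7}{4}$ ($D = - \frac{1}{2} + \frac{1}{4} \left(-5\right) = - \frac{1}{2} - \frac{5}{4} = - \frac{7}{4} \approx -1.75$)
$j = \frac{651}{8}$ ($j = - \frac{\left(- \frac{7}{4}\right) 93}{2} = \left(- \frac{1}{2}\right) \left(- \frac{651}{4}\right) = \frac{651}{8} \approx 81.375$)
$w = \frac{651}{8} \approx 81.375$
$- \frac{904}{w} = - \frac{904}{\frac{651}{8}} = \left(-904\right) \frac{8}{651} = - \frac{7232}{651}$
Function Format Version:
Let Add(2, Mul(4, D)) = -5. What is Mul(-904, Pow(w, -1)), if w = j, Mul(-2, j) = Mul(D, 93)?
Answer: Rational(-7232, 651) ≈ -11.109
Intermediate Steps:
D = Rational(-7, 4) (D = Add(Rational(-1, 2), Mul(Rational(1, 4), -5)) = Add(Rational(-1, 2), Rational(-5, 4)) = Rational(-7, 4) ≈ -1.7500)
j = Rational(651, 8) (j = Mul(Rational(-1, 2), Mul(Rational(-7, 4), 93)) = Mul(Rational(-1, 2), Rational(-651, 4)) = Rational(651, 8) ≈ 81.375)
w = Rational(651, 8) ≈ 81.375
Mul(-904, Pow(w, -1)) = Mul(-904, Pow(Rational(651, 8), -1)) = Mul(-904, Rational(8, 651)) = Rational(-7232, 651)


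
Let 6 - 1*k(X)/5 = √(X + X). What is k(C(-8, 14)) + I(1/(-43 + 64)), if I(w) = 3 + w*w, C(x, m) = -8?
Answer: 14554/441 - 20*I ≈ 33.002 - 20.0*I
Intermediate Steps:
I(w) = 3 + w²
k(X) = 30 - 5*√2*√X (k(X) = 30 - 5*√(X + X) = 30 - 5*√2*√X)
k(C(-8, 14)) + I(1/(-43 + 64)) = (30 - 5*√2*√(-8)) + (3 + (1/(-43 + 64))²) = (30 - 5*√2*2*I*√2) + (3 + (1/21)²) = (30 - 20*I) + (3 + (1/21)²) = (30 - 20*I) + (3 + 1/441) = (30 - 20*I) + 1324/441 = 14554/441 - 20*I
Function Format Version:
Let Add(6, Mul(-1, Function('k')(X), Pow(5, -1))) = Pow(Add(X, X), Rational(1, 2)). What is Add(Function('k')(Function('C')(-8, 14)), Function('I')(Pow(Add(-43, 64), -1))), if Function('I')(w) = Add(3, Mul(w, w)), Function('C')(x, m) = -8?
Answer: Add(Rational(14554, 441), Mul(-20, I)) ≈ Add(33.002, Mul(-20.000, I))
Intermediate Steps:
Function('I')(w) = Add(3, Pow(w, 2))
Function('k')(X) = Add(30, Mul(-5, Pow(2, Rational(1, 2)), Pow(X, Rational(1, 2)))) (Function('k')(X) = Add(30, Mul(-5, Pow(Add(X, X), Rational(1, 2)))) = Add(30, Mul(-5, Pow(Mul(2, X), Rational(1, 2)))) = Add(30, Mul(-5, Mul(Pow(2, Rational(1, 2)), Pow(X, Rational(1, 2))))) = Add(30, Mul(-5, Pow(2, Rational(1, 2)), Pow(X, Rational(1, 2)))))
Add(Function('k')(Function('C')(-8, 14)), Function('I')(Pow(Add(-43, 64), -1))) = Add(Add(30, Mul(-5, Pow(2, Rational(1, 2)), Pow(-8, Rational(1, 2)))), Add(3, Pow(Pow(Add(-43, 64), -1), 2))) = Add(Add(30, Mul(-5, Pow(2, Rational(1, 2)), Mul(2, I, Pow(2, Rational(1, 2))))), Add(3, Pow(Pow(21, -1), 2))) = Add(Add(30, Mul(-20, I)), Add(3, Pow(Rational(1, 21), 2))) = Add(Add(30, Mul(-20, I)), Add(3, Rational(1, 441))) = Add(Add(30, Mul(-20, I)), Rational(1324, 441)) = Add(Rational(14554, 441), Mul(-20, I))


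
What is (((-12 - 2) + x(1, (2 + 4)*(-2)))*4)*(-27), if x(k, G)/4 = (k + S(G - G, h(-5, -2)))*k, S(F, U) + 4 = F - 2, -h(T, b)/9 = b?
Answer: 3672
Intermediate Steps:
h(T, b) = -9*b
S(F, U) = -6 + F (S(F, U) = -4 + (F - 2) = -4 + (-2 + F) = -6 + F)
x(k, G) = 4*k*(-6 + k) (x(k, G) = 4*((k + (-6 + (G - G)))*k) = 4*((k + (-6 + 0))*k) = 4*((k - 6)*k) = 4*((-6 + k)*k) = 4*(k*(-6 + k)) = 4*k*(-6 + k))
(((-12 - 2) + x(1, (2 + 4)*(-2)))*4)*(-27) = (((-12 - 2) + 4*1*(-6 + 1))*4)*(-27) = ((-14 + 4*1*(-5))*4)*(-27) = ((-14 - 20)*4)*(-27) = -34*4*(-27) = -136*(-27) = 3672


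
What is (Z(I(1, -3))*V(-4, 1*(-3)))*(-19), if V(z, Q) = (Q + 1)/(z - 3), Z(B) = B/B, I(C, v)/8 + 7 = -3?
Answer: -38/7 ≈ -5.4286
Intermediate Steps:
I(C, v) = -80 (I(C, v) = -56 + 8*(-3) = -56 - 24 = -80)
Z(B) = 1
V(z, Q) = (1 + Q)/(-3 + z)
(Z(I(1, -3))*V(-4, 1*(-3)))*(-19) = (1*((1 + 1*(-3))/(-3 - 4)))*(-19) = (1*((1 - 3)/(-7)))*(-19) = (1*(-⅐*(-2)))*(-19) = (1*(2/7))*(-19) = (2/7)*(-19) = -38/7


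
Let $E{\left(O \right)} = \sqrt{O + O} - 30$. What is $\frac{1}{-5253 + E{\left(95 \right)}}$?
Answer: $- \frac{5283}{27909899} - \frac{\sqrt{190}}{27909899} \approx -0.00018978$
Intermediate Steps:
$E{\left(O \right)} = -30 + \sqrt{2} \sqrt{O}$ ($E{\left(O \right)} = \sqrt{2 O} - 30 = \sqrt{2} \sqrt{O} - 30 = -30 + \sqrt{2} \sqrt{O}$)
$\frac{1}{-5253 + E{\left(95 \right)}} = \frac{1}{-5253 - \left(30 - \sqrt{2} \sqrt{95}\right)} = \frac{1}{-5253 - \left(30 - \sqrt{190}\right)} = \frac{1}{-5283 + \sqrt{190}}$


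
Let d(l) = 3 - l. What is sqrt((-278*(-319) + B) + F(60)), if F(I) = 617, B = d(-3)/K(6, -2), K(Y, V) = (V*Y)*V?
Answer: sqrt(357197)/2 ≈ 298.83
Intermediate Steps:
K(Y, V) = Y*V**2
B = 1/4 (B = (3 - 1*(-3))/((6*(-2)**2)) = (3 + 3)/((6*4)) = 6/24 = (1/24)*6 = 1/4 ≈ 0.25000)
sqrt((-278*(-319) + B) + F(60)) = sqrt((-278*(-319) + 1/4) + 617) = sqrt((88682 + 1/4) + 617) = sqrt(354729/4 + 617) = sqrt(357197/4) = sqrt(357197)/2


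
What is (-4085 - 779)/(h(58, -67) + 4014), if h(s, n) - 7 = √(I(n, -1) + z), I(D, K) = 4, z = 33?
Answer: -4889536/4042101 + 1216*√37/4042101 ≈ -1.2078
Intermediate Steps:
h(s, n) = 7 + √37 (h(s, n) = 7 + √(4 + 33) = 7 + √37)
(-4085 - 779)/(h(58, -67) + 4014) = (-4085 - 779)/((7 + √37) + 4014) = -4864/(4021 + √37)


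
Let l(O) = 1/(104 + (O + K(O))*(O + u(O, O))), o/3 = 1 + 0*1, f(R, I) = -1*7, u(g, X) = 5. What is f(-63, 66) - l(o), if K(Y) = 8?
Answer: -1345/192 ≈ -7.0052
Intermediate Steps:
f(R, I) = -7
o = 3 (o = 3*(1 + 0*1) = 3*(1 + 0) = 3*1 = 3)
l(O) = 1/(104 + (5 + O)*(8 + O)) (l(O) = 1/(104 + (O + 8)*(O + 5)) = 1/(104 + (8 + O)*(5 + O)) = 1/(104 + (5 + O)*(8 + O)))
f(-63, 66) - l(o) = -7 - 1/(144 + 3² + 13*3) = -7 - 1/(144 + 9 + 39) = -7 - 1/192 = -1345/192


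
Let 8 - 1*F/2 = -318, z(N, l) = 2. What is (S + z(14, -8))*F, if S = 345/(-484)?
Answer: 101549/121 ≈ 839.25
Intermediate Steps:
F = 652 (F = 16 - 2*(-318) = 16 + 636 = 652)
S = -345/484 (S = 345*(-1/484) = -345/484 ≈ -0.71281)
(S + z(14, -8))*F = (-345/484 + 2)*652 = (623/484)*652 = 101549/121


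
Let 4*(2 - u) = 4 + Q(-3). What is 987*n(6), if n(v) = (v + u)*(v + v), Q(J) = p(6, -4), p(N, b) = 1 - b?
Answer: 68103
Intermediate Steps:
Q(J) = 5 (Q(J) = 1 - 1*(-4) = 1 + 4 = 5)
u = -¼ (u = 2 - (4 + 5)/4 = 2 - ¼*9 = 2 - 9/4 = -¼ ≈ -0.25000)
n(v) = 2*v*(-¼ + v) (n(v) = (v - ¼)*(v + v) = (-¼ + v)*(2*v) = 2*v*(-¼ + v))
987*n(6) = 987*((½)*6*(-1 + 4*6)) = 987*((½)*6*(-1 + 24)) = 987*((½)*6*23) = 987*69 = 68103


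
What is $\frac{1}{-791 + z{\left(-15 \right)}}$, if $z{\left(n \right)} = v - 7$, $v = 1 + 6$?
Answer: $- \frac{1}{791} \approx -0.0012642$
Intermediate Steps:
$v = 7$
$z{\left(n \right)} = 0$ ($z{\left(n \right)} = 7 - 7 = 0$)
$\frac{1}{-791 + z{\left(-15 \right)}} = \frac{1}{-791 + 0} = \frac{1}{-791} = - \frac{1}{791}$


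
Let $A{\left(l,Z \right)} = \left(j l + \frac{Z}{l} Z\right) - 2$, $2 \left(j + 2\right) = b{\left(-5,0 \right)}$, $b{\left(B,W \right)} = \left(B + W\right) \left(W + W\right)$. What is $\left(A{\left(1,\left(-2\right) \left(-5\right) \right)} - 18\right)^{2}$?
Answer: $6084$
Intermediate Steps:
$b{\left(B,W \right)} = 2 W \left(B + W\right)$ ($b{\left(B,W \right)} = \left(B + W\right) 2 W = 2 W \left(B + W\right)$)
$j = -2$ ($j = -2 + \frac{2 \cdot 0 \left(-5 + 0\right)}{2} = -2 + \frac{2 \cdot 0 \left(-5\right)}{2} = -2 + \frac{1}{2} \cdot 0 = -2 + 0 = -2$)
$A{\left(l,Z \right)} = -2 - 2 l + \frac{Z^{2}}{l}$ ($A{\left(l,Z \right)} = \left(- 2 l + \frac{Z}{l} Z\right) - 2 = \left(- 2 l + \frac{Z^{2}}{l}\right) - 2 = -2 - 2 l + \frac{Z^{2}}{l}$)
$\left(A{\left(1,\left(-2\right) \left(-5\right) \right)} - 18\right)^{2} = \left(\left(-2 - 2 + \frac{\left(\left(-2\right) \left(-5\right)\right)^{2}}{1}\right) - 18\right)^{2} = \left(\left(-2 - 2 + 10^{2} \cdot 1\right) - 18\right)^{2} = \left(\left(-2 - 2 + 100 \cdot 1\right) - 18\right)^{2} = \left(\left(-2 - 2 + 100\right) - 18\right)^{2} = \left(96 - 18\right)^{2} = 78^{2} = 6084$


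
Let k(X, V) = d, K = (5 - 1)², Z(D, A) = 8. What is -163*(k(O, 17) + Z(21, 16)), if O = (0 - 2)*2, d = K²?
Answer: -43032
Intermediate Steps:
K = 16 (K = 4² = 16)
d = 256 (d = 16² = 256)
O = -4 (O = -2*2 = -4)
k(X, V) = 256
-163*(k(O, 17) + Z(21, 16)) = -163*(256 + 8) = -163*264 = -43032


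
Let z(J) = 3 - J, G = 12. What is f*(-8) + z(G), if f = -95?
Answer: 751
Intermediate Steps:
f*(-8) + z(G) = -95*(-8) + (3 - 1*12) = 760 + (3 - 12) = 760 - 9 = 751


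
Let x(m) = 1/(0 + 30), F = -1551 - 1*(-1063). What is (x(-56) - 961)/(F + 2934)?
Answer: -28829/73380 ≈ -0.39287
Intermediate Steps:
F = -488 (F = -1551 + 1063 = -488)
x(m) = 1/30
(x(-56) - 961)/(F + 2934) = (1/30 - 961)/(-488 + 2934) = -28829/30/2446 = -28829/30*1/2446 = -28829/73380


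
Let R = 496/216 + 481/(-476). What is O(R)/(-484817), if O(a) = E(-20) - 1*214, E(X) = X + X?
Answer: 254/484817 ≈ 0.00052391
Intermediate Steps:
R = 16525/12852 (R = 496*(1/216) + 481*(-1/476) = 62/27 - 481/476 = 16525/12852 ≈ 1.2858)
E(X) = 2*X
O(a) = -254 (O(a) = 2*(-20) - 1*214 = -40 - 214 = -254)
O(R)/(-484817) = -254/(-484817) = -254*(-1/484817) = 254/484817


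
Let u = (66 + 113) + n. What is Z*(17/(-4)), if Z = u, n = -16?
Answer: -2771/4 ≈ -692.75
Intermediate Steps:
u = 163 (u = (66 + 113) - 16 = 179 - 16 = 163)
Z = 163
Z*(17/(-4)) = 163*(17/(-4)) = 163*(17*(-¼)) = 163*(-17/4) = -2771/4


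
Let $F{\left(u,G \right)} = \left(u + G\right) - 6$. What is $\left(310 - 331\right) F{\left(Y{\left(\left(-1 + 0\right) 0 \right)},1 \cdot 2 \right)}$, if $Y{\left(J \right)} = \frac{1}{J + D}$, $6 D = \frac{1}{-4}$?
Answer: $588$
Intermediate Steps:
$D = - \frac{1}{24}$ ($D = \frac{1}{6 \left(-4\right)} = \frac{1}{6} \left(- \frac{1}{4}\right) = - \frac{1}{24} \approx -0.041667$)
$Y{\left(J \right)} = \frac{1}{- \frac{1}{24} + J}$ ($Y{\left(J \right)} = \frac{1}{J - \frac{1}{24}} = \frac{1}{- \frac{1}{24} + J}$)
$F{\left(u,G \right)} = -6 + G + u$ ($F{\left(u,G \right)} = \left(G + u\right) - 6 = -6 + G + u$)
$\left(310 - 331\right) F{\left(Y{\left(\left(-1 + 0\right) 0 \right)},1 \cdot 2 \right)} = \left(310 - 331\right) \left(-6 + 1 \cdot 2 + \frac{24}{-1 + 24 \left(-1 + 0\right) 0}\right) = - 21 \left(-6 + 2 + \frac{24}{-1 + 24 \left(\left(-1\right) 0\right)}\right) = - 21 \left(-6 + 2 + \frac{24}{-1 + 24 \cdot 0}\right) = - 21 \left(-6 + 2 + \frac{24}{-1 + 0}\right) = - 21 \left(-6 + 2 + \frac{24}{-1}\right) = - 21 \left(-6 + 2 + 24 \left(-1\right)\right) = - 21 \left(-6 + 2 - 24\right) = \left(-21\right) \left(-28\right) = 588$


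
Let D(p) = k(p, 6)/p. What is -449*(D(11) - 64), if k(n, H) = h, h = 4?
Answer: 314300/11 ≈ 28573.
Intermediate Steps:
k(n, H) = 4
D(p) = 4/p
-449*(D(11) - 64) = -449*(4/11 - 64) = -449*(-700/11) = 314300/11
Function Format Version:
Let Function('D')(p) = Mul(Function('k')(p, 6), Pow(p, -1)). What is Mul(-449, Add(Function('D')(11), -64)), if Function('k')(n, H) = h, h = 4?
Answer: Rational(314300, 11) ≈ 28573.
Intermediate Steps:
Function('k')(n, H) = 4
Function('D')(p) = Mul(4, Pow(p, -1))
Mul(-449, Add(Function('D')(11), -64)) = Mul(-449, Add(Mul(4, Pow(11, -1)), -64)) = Mul(-449, Add(Mul(4, Rational(1, 11)), -64)) = Mul(-449, Add(Rational(4, 11), -64)) = Mul(-449, Rational(-700, 11)) = Rational(314300, 11)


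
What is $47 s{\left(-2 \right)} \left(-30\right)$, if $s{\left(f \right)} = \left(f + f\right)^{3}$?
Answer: $90240$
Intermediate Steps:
$s{\left(f \right)} = 8 f^{3}$ ($s{\left(f \right)} = \left(2 f\right)^{3} = 8 f^{3}$)
$47 s{\left(-2 \right)} \left(-30\right) = 47 \cdot 8 \left(-2\right)^{3} \left(-30\right) = 47 \cdot 8 \left(-8\right) \left(-30\right) = 47 \left(-64\right) \left(-30\right) = \left(-3008\right) \left(-30\right) = 90240$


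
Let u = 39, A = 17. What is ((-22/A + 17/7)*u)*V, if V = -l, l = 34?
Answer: -10530/7 ≈ -1504.3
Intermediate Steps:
V = -34 (V = -1*34 = -34)
((-22/A + 17/7)*u)*V = ((-22/17 + 17/7)*39)*(-34) = ((135/119)*39)*(-34) = (5265/119)*(-34) = -10530/7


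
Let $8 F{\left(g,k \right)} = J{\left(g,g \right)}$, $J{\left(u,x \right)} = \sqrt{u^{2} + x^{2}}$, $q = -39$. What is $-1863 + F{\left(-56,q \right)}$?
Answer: $-1863 + 7 \sqrt{2} \approx -1853.1$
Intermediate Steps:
$F{\left(g,k \right)} = \frac{\sqrt{2} \sqrt{g^{2}}}{8}$ ($F{\left(g,k \right)} = \frac{\sqrt{g^{2} + g^{2}}}{8} = \frac{\sqrt{2 g^{2}}}{8} = \frac{\sqrt{2} \sqrt{g^{2}}}{8}$)
$-1863 + F{\left(-56,q \right)} = -1863 + \frac{\sqrt{2} \sqrt{\left(-56\right)^{2}}}{8} = -1863 + \frac{\sqrt{2} \sqrt{3136}}{8} = -1863 + \frac{1}{8} \sqrt{2} \cdot 56 = -1863 + 7 \sqrt{2}$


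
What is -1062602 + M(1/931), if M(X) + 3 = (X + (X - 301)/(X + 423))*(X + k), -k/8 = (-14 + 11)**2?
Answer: -181347454680210437/170671308227 ≈ -1.0626e+6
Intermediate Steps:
k = -72 (k = -8*(-14 + 11)**2 = -8*(-3)**2 = -8*9 = -72)
M(X) = -3 + (-72 + X)*(X + (-301 + X)/(423 + X)) (M(X) = -3 + (X + (X - 301)/(X + 423))*(X - 72) = -3 + (X + (-301 + X)/(423 + X))*(-72 + X) = -3 + (-72 + X)*(X + (-301 + X)/(423 + X)))
-1062602 + M(1/931) = -1062602 + (20403 + (1/931)**3 - 30832/931 + 352*(1/931)**2)/(423 + 1/931) = -1062602 + (20403 + (1/931)**3 - 30832*1/931 + 352*(1/931)**2)/(423 + 1/931) = -1062602 + (20403 + 1/806954491 - 30832/931 + 352*(1/866761))/(393814/931) = -1062602 + 931*(20403 + 1/806954491 - 30832/931 + 352/866761)/393814 = -1062602 + (931/393814)*(16437568832434/806954491) = -1062602 + 8218784416217/170671308227 = -181347454680210437/170671308227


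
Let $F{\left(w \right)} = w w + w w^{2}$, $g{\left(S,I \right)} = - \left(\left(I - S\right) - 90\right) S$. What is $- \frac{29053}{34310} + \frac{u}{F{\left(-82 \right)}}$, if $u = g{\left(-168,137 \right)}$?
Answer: $- \frac{1421901611}{1557227970} \approx -0.9131$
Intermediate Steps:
$g{\left(S,I \right)} = - S \left(-90 + I - S\right)$ ($g{\left(S,I \right)} = - \left(-90 + I - S\right) S = - S \left(-90 + I - S\right)$)
$F{\left(w \right)} = w^{2} + w^{3}$
$u = 36120$ ($u = - 168 \left(90 - 168 - 137\right) = \left(-168\right) \left(-215\right) = 36120$)
$- \frac{29053}{34310} + \frac{u}{F{\left(-82 \right)}} = - \frac{29053}{34310} + \frac{36120}{\left(-82\right)^{2} \left(1 - 82\right)} = \left(-29053\right) \frac{1}{34310} + \frac{36120}{6724 \left(-81\right)} = - \frac{29053}{34310} + \frac{36120}{-544644} = - \frac{29053}{34310} + 36120 \left(- \frac{1}{544644}\right) = - \frac{29053}{34310} - \frac{3010}{45387} = - \frac{1421901611}{1557227970}$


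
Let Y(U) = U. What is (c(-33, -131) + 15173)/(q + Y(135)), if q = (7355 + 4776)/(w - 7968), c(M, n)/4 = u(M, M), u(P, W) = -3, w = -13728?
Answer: 328933056/2916829 ≈ 112.77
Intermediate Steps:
c(M, n) = -12 (c(M, n) = 4*(-3) = -12)
q = -12131/21696 (q = (7355 + 4776)/(-13728 - 7968) = 12131/(-21696) = 12131*(-1/21696) = -12131/21696 ≈ -0.55914)
(c(-33, -131) + 15173)/(q + Y(135)) = (-12 + 15173)/(-12131/21696 + 135) = 15161/(2916829/21696) = 15161*(21696/2916829) = 328933056/2916829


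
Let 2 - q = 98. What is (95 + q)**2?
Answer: 1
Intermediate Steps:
q = -96 (q = 2 - 1*98 = 2 - 98 = -96)
(95 + q)**2 = (95 - 96)**2 = (-1)**2 = 1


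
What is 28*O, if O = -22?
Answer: -616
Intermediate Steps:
28*O = 28*(-22) = -616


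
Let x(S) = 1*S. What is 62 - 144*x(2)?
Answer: -226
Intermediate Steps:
x(S) = S
62 - 144*x(2) = 62 - 144*2 = 62 - 288 = -226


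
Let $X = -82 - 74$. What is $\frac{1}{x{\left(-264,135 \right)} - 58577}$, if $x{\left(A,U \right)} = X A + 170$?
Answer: $- \frac{1}{17223} \approx -5.8062 \cdot 10^{-5}$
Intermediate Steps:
$X = -156$
$x{\left(A,U \right)} = 170 - 156 A$ ($x{\left(A,U \right)} = - 156 A + 170 = 170 - 156 A$)
$\frac{1}{x{\left(-264,135 \right)} - 58577} = \frac{1}{\left(170 - -41184\right) - 58577} = \frac{1}{\left(170 + 41184\right) - 58577} = \frac{1}{41354 - 58577} = \frac{1}{-17223} = - \frac{1}{17223}$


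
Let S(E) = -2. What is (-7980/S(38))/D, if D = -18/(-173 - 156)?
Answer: 218785/3 ≈ 72928.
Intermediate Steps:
D = 18/329 (D = -18/(-329) = -18*(-1/329) = 18/329 ≈ 0.054711)
(-7980/S(38))/D = (-7980/(-2))/(18/329) = -7980*(-1/2)*(329/18) = 3990*(329/18) = 218785/3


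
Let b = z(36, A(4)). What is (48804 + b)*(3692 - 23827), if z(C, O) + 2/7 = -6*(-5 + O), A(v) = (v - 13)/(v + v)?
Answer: -27535276955/28 ≈ -9.8340e+8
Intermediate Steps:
A(v) = (-13 + v)/(2*v) (A(v) = (-13 + v)/((2*v)) = (-13 + v)*(1/(2*v)) = (-13 + v)/(2*v))
z(C, O) = 208/7 - 6*O (z(C, O) = -2/7 - 6*(-5 + O) = -2/7 + (30 - 6*O) = 208/7 - 6*O)
b = 1021/28 (b = 208/7 - 3*(-13 + 4)/4 = 208/7 - 3*(-9)/4 = 208/7 - 6*(-9/8) = 208/7 + 27/4 = 1021/28 ≈ 36.464)
(48804 + b)*(3692 - 23827) = (48804 + 1021/28)*(3692 - 23827) = (1367533/28)*(-20135) = -27535276955/28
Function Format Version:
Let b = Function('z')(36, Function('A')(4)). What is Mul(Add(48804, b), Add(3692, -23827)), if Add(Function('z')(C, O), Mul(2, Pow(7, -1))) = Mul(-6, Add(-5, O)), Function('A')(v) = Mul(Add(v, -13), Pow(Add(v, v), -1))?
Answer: Rational(-27535276955, 28) ≈ -9.8340e+8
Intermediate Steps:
Function('A')(v) = Mul(Rational(1, 2), Pow(v, -1), Add(-13, v)) (Function('A')(v) = Mul(Add(-13, v), Pow(Mul(2, v), -1)) = Mul(Add(-13, v), Mul(Rational(1, 2), Pow(v, -1))) = Mul(Rational(1, 2), Pow(v, -1), Add(-13, v)))
Function('z')(C, O) = Add(Rational(208, 7), Mul(-6, O)) (Function('z')(C, O) = Add(Rational(-2, 7), Mul(-6, Add(-5, O))) = Add(Rational(-2, 7), Add(30, Mul(-6, O))) = Add(Rational(208, 7), Mul(-6, O)))
b = Rational(1021, 28) (b = Add(Rational(208, 7), Mul(-6, Mul(Rational(1, 2), Pow(4, -1), Add(-13, 4)))) = Add(Rational(208, 7), Mul(-6, Mul(Rational(1, 2), Rational(1, 4), -9))) = Add(Rational(208, 7), Mul(-6, Rational(-9, 8))) = Add(Rational(208, 7), Rational(27, 4)) = Rational(1021, 28) ≈ 36.464)
Mul(Add(48804, b), Add(3692, -23827)) = Mul(Add(48804, Rational(1021, 28)), Add(3692, -23827)) = Mul(Rational(1367533, 28), -20135) = Rational(-27535276955, 28)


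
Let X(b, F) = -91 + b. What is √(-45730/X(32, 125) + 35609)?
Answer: 11*√1046719/59 ≈ 190.75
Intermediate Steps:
√(-45730/X(32, 125) + 35609) = √(-45730/(-91 + 32) + 35609) = √(-45730/(-59) + 35609) = √(-45730*(-1/59) + 35609) = √(45730/59 + 35609) = √(2146661/59) = 11*√1046719/59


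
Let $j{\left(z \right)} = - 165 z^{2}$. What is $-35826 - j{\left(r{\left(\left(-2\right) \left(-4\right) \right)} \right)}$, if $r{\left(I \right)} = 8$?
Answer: $-25266$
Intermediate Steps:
$-35826 - j{\left(r{\left(\left(-2\right) \left(-4\right) \right)} \right)} = -35826 - - 165 \cdot 8^{2} = -35826 - \left(-165\right) 64 = -35826 - -10560 = -35826 + 10560 = -25266$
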